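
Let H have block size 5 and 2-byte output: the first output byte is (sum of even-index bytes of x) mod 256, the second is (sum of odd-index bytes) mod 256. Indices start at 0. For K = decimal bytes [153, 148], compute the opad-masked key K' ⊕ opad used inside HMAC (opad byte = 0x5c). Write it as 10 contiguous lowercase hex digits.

c5c85c5c5c

Key decimal bytes [153, 148] = 99 94 is 2 bytes ≤ B = 5; zero-pad to 5 bytes: K' = 99 94 00 00 00.
XOR each byte with 0x5c: 99⊕5c=c5, 94⊕5c=c8, 00⊕5c=5c, 00⊕5c=5c, 00⊕5c=5c.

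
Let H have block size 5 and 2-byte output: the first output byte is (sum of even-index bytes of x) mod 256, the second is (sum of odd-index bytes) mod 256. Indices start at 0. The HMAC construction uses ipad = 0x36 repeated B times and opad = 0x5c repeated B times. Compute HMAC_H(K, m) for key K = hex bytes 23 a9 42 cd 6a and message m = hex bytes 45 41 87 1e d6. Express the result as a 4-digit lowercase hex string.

Key hex bytes 23 a9 42 cd 6a is exactly B = 5 bytes: K' = 23 a9 42 cd 6a.
K' ⊕ ipad = 15 9f 74 fb 5c.  K' ⊕ opad = 7f f5 1e 91 36.
Inner input = (K'⊕ipad) ∥ m = 15 9f 74 fb 5c ∥ 45 41 87 1e d6.
Inner hash: even-index sum = 324 mod 256 = 68; odd-index sum = 828 mod 256 = 60 → 44 3c.
Outer input = (K'⊕opad) ∥ inner = 7f f5 1e 91 36 ∥ 44 3c.
Outer hash (tag): even-index sum = 271 mod 256 = 15; odd-index sum = 458 mod 256 = 202 → 0f ca.

0fca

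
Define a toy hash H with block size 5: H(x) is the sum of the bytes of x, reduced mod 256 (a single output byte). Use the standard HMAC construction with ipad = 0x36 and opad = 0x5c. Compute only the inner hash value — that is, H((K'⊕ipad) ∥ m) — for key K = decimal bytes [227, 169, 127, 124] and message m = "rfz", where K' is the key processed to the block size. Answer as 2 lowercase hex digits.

Key decimal bytes [227, 169, 127, 124] = e3 a9 7f 7c is 4 bytes ≤ B = 5; zero-pad to 5 bytes: K' = e3 a9 7f 7c 00.
K' ⊕ ipad = d5 9f 49 4a 36.
Inner input = d5 9f 49 4a 36 ∥ 72 66 7a.
Inner hash: sum = 213+159+73+74+54+114+102+122 = 911; mod 256 = 143 → 8f.

8f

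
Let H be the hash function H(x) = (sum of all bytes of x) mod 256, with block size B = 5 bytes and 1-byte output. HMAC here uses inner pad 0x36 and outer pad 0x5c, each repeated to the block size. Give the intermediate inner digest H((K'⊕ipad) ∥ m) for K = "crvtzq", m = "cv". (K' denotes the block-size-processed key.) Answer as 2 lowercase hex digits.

Key "crvtzq" = 63 72 76 74 7a 71 is 6 bytes > B = 5, so hash it first: H(key) = aa, then zero-pad to 5 bytes: K' = aa 00 00 00 00.
K' ⊕ ipad = 9c 36 36 36 36.
Inner input = 9c 36 36 36 36 ∥ 63 76.
Inner hash: sum = 156+54+54+54+54+99+118 = 589; mod 256 = 77 → 4d.

4d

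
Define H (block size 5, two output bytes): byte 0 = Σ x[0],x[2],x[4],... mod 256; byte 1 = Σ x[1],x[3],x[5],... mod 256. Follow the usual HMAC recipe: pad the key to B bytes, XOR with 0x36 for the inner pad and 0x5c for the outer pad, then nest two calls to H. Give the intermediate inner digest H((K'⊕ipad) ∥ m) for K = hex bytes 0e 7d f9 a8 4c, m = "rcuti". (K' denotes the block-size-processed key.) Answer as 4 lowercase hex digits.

Key hex bytes 0e 7d f9 a8 4c is exactly B = 5 bytes: K' = 0e 7d f9 a8 4c.
K' ⊕ ipad = 38 4b cf 9e 7a.
Inner input = 38 4b cf 9e 7a ∥ 72 63 75 74 69.
Inner hash: even-index sum = 600 mod 256 = 88; odd-index sum = 569 mod 256 = 57 → 58 39.

5839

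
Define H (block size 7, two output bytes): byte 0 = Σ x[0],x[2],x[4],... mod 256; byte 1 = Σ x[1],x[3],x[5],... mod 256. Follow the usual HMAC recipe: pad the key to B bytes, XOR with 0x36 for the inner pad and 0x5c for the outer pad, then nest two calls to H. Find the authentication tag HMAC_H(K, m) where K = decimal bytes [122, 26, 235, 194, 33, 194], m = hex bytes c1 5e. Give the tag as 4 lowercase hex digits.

Key decimal bytes [122, 26, 235, 194, 33, 194] = 7a 1a eb c2 21 c2 is 6 bytes ≤ B = 7; zero-pad to 7 bytes: K' = 7a 1a eb c2 21 c2 00.
K' ⊕ ipad = 4c 2c dd f4 17 f4 36.  K' ⊕ opad = 26 46 b7 9e 7d 9e 5c.
Inner input = (K'⊕ipad) ∥ m = 4c 2c dd f4 17 f4 36 ∥ c1 5e.
Inner hash: even-index sum = 468 mod 256 = 212; odd-index sum = 725 mod 256 = 213 → d4 d5.
Outer input = (K'⊕opad) ∥ inner = 26 46 b7 9e 7d 9e 5c ∥ d4 d5.
Outer hash (tag): even-index sum = 651 mod 256 = 139; odd-index sum = 598 mod 256 = 86 → 8b 56.

8b56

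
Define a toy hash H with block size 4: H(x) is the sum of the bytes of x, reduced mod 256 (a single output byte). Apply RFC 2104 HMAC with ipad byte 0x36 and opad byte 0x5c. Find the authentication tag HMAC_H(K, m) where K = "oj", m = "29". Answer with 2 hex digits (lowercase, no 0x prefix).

ad

Key "oj" = 6f 6a is 2 bytes ≤ B = 4; zero-pad to 4 bytes: K' = 6f 6a 00 00.
K' ⊕ ipad = 59 5c 36 36.  K' ⊕ opad = 33 36 5c 5c.
Inner input = (K'⊕ipad) ∥ m = 59 5c 36 36 ∥ 32 39.
Inner hash: sum = 89+92+54+54+50+57 = 396; mod 256 = 140 → 8c.
Outer input = (K'⊕opad) ∥ inner = 33 36 5c 5c ∥ 8c.
Outer hash (tag): sum = 51+54+92+92+140 = 429; mod 256 = 173 → ad.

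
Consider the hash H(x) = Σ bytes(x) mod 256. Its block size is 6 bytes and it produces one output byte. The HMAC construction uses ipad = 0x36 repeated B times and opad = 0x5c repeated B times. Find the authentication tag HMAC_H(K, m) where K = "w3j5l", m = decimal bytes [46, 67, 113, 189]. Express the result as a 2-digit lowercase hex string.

Key "w3j5l" = 77 33 6a 35 6c is 5 bytes ≤ B = 6; zero-pad to 6 bytes: K' = 77 33 6a 35 6c 00.
K' ⊕ ipad = 41 05 5c 03 5a 36.  K' ⊕ opad = 2b 6f 36 69 30 5c.
Inner input = (K'⊕ipad) ∥ m = 41 05 5c 03 5a 36 ∥ 2e 43 71 bd.
Inner hash: sum = 65+5+92+3+90+54+46+67+113+189 = 724; mod 256 = 212 → d4.
Outer input = (K'⊕opad) ∥ inner = 2b 6f 36 69 30 5c ∥ d4.
Outer hash (tag): sum = 43+111+54+105+48+92+212 = 665; mod 256 = 153 → 99.

99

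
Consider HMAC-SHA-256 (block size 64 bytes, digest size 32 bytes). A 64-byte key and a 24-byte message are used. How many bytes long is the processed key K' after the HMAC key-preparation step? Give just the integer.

Key is 64 ≤ 64 bytes, zero-padded: |K'| = 64.

64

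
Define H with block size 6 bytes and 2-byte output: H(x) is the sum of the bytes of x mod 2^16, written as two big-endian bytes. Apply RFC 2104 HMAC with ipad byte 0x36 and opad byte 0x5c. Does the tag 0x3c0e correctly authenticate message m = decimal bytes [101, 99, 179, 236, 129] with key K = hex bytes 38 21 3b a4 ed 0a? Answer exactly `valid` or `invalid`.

Key hex bytes 38 21 3b a4 ed 0a is exactly B = 6 bytes: K' = 38 21 3b a4 ed 0a.
K' ⊕ ipad = 0e 17 0d 92 db 3c; K' ⊕ opad = 64 7d 67 f8 b1 56.
Inner hash: sum = 14+23+13+146+219+60+101+99+179+236+129 = 1219 → 04 c3.
Outer hash (recomputed tag): sum = 100+125+103+248+177+86+4+195 = 1038 → 04 0e.
Recomputed tag = 040e; claimed = 3c0e → mismatch.

invalid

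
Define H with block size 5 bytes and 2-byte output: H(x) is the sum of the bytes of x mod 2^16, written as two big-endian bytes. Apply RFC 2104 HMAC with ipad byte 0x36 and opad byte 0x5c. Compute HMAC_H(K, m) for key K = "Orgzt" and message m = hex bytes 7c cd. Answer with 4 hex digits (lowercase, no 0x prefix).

Key "Orgzt" = 4f 72 67 7a 74 is exactly B = 5 bytes: K' = 4f 72 67 7a 74.
K' ⊕ ipad = 79 44 51 4c 42.  K' ⊕ opad = 13 2e 3b 26 28.
Inner input = (K'⊕ipad) ∥ m = 79 44 51 4c 42 ∥ 7c cd.
Inner hash: sum = 121+68+81+76+66+124+205 = 741 → 02 e5.
Outer input = (K'⊕opad) ∥ inner = 13 2e 3b 26 28 ∥ 02 e5.
Outer hash (tag): sum = 19+46+59+38+40+2+229 = 433 → 01 b1.

01b1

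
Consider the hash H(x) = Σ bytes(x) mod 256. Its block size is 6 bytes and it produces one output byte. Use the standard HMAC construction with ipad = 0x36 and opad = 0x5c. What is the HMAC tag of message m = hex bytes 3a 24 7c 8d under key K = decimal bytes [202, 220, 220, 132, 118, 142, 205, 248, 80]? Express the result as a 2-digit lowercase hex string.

Key decimal bytes [202, 220, 220, 132, 118, 142, 205, 248, 80] = ca dc dc 84 76 8e cd f8 50 is 9 bytes > B = 6, so hash it first: H(key) = 1f, then zero-pad to 6 bytes: K' = 1f 00 00 00 00 00.
K' ⊕ ipad = 29 36 36 36 36 36.  K' ⊕ opad = 43 5c 5c 5c 5c 5c.
Inner input = (K'⊕ipad) ∥ m = 29 36 36 36 36 36 ∥ 3a 24 7c 8d.
Inner hash: sum = 41+54+54+54+54+54+58+36+124+141 = 670; mod 256 = 158 → 9e.
Outer input = (K'⊕opad) ∥ inner = 43 5c 5c 5c 5c 5c ∥ 9e.
Outer hash (tag): sum = 67+92+92+92+92+92+158 = 685; mod 256 = 173 → ad.

ad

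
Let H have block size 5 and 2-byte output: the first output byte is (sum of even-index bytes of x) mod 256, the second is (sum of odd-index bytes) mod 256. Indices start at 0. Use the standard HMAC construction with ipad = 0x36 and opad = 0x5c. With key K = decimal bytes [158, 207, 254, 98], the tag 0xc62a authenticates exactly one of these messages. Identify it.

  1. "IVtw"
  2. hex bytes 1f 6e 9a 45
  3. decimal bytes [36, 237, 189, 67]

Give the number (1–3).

Key decimal bytes [158, 207, 254, 98] = 9e cf fe 62 is 4 bytes ≤ B = 5; zero-pad to 5 bytes: K' = 9e cf fe 62 00.
K' ⊕ ipad = a8 f9 c8 54 36; K' ⊕ opad = c2 93 a2 3e 5c.
m1: inner = H(a8 f9 c8 54 36 49 56 74 77) = 73 0a; tag = H(c2 93 a2 3e 5c 73 0a) = ca44
m2: inner = H(a8 f9 c8 54 36 1f 6e 9a 45) = 59 06; tag = H(c2 93 a2 3e 5c 59 06) = c62a ← matches
m3: inner = H(a8 f9 c8 54 36 24 ed bd 43) = d6 2e; tag = H(c2 93 a2 3e 5c d6 2e) = eea7

2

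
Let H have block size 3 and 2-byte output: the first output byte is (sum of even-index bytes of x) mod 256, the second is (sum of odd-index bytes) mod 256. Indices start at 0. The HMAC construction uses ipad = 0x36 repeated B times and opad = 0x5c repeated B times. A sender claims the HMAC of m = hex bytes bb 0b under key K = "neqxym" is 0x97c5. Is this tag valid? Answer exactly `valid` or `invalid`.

valid

Key "neqxym" = 6e 65 71 78 79 6d is 6 bytes > B = 3, so hash it first: H(key) = 58 4a, then zero-pad to 3 bytes: K' = 58 4a 00.
K' ⊕ ipad = 6e 7c 36; K' ⊕ opad = 04 16 5c.
Inner hash: even-index sum = 175 mod 256 = 175; odd-index sum = 311 mod 256 = 55 → af 37.
Outer hash (recomputed tag): even-index sum = 151 mod 256 = 151; odd-index sum = 197 mod 256 = 197 → 97 c5.
Recomputed tag = 97c5; claimed = 97c5 → match.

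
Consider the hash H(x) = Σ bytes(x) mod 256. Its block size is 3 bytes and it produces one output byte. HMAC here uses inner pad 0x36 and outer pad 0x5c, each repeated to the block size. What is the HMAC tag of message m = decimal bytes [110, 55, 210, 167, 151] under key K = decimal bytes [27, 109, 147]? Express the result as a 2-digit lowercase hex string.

Key decimal bytes [27, 109, 147] = 1b 6d 93 is exactly B = 3 bytes: K' = 1b 6d 93.
K' ⊕ ipad = 2d 5b a5.  K' ⊕ opad = 47 31 cf.
Inner input = (K'⊕ipad) ∥ m = 2d 5b a5 ∥ 6e 37 d2 a7 97.
Inner hash: sum = 45+91+165+110+55+210+167+151 = 994; mod 256 = 226 → e2.
Outer input = (K'⊕opad) ∥ inner = 47 31 cf ∥ e2.
Outer hash (tag): sum = 71+49+207+226 = 553; mod 256 = 41 → 29.

29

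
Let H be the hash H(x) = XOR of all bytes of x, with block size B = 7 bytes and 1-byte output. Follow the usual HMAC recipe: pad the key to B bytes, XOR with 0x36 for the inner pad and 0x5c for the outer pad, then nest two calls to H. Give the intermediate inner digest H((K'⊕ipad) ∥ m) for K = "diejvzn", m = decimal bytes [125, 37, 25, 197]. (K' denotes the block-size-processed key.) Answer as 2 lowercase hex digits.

Key "diejvzn" = 64 69 65 6a 76 7a 6e is exactly B = 7 bytes: K' = 64 69 65 6a 76 7a 6e.
K' ⊕ ipad = 52 5f 53 5c 40 4c 58.
Inner input = 52 5f 53 5c 40 4c 58 ∥ 7d 25 19 c5.
Inner hash: XOR 52⊕5f⊕53⊕5c⊕40⊕4c⊕58⊕7d⊕25⊕19⊕c5 = d2.

d2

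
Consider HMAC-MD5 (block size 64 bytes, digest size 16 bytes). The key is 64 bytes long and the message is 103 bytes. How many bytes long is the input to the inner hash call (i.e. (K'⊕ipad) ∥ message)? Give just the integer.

167

Key is 64 ≤ 64 bytes, zero-padded: |K'| = 64.
Inner input = (K'⊕ipad) ∥ m → 64 + 103 = 167 bytes.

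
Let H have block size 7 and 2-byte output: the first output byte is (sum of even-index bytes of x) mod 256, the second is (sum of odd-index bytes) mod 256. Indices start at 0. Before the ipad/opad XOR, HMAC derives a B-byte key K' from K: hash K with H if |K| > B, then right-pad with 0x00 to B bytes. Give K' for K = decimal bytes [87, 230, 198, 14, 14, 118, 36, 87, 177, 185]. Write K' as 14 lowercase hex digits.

|K| = 10 > B = 7, so first hash the key.
H(K): even-index sum = 512 mod 256 = 0; odd-index sum = 634 mod 256 = 122 → 00 7a.
Zero-pad H(K) = 00 7a to 7 bytes: K' = 00 7a 00 00 00 00 00.

007a0000000000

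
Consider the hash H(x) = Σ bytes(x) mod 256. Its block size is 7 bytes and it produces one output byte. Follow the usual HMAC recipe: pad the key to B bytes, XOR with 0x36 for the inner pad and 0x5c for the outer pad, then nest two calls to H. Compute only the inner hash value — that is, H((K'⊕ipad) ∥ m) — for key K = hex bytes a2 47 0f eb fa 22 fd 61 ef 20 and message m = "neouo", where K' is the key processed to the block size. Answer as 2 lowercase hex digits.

c4

Key hex bytes a2 47 0f eb fa 22 fd 61 ef 20 is 10 bytes > B = 7, so hash it first: H(key) = 6c, then zero-pad to 7 bytes: K' = 6c 00 00 00 00 00 00.
K' ⊕ ipad = 5a 36 36 36 36 36 36.
Inner input = 5a 36 36 36 36 36 36 ∥ 6e 65 6f 75 6f.
Inner hash: sum = 90+54+54+54+54+54+54+110+101+111+117+111 = 964; mod 256 = 196 → c4.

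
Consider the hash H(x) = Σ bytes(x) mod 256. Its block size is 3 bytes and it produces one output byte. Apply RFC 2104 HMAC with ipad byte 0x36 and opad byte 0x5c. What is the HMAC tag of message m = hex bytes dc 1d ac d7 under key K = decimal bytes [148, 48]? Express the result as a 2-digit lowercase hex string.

ea

Key decimal bytes [148, 48] = 94 30 is 2 bytes ≤ B = 3; zero-pad to 3 bytes: K' = 94 30 00.
K' ⊕ ipad = a2 06 36.  K' ⊕ opad = c8 6c 5c.
Inner input = (K'⊕ipad) ∥ m = a2 06 36 ∥ dc 1d ac d7.
Inner hash: sum = 162+6+54+220+29+172+215 = 858; mod 256 = 90 → 5a.
Outer input = (K'⊕opad) ∥ inner = c8 6c 5c ∥ 5a.
Outer hash (tag): sum = 200+108+92+90 = 490; mod 256 = 234 → ea.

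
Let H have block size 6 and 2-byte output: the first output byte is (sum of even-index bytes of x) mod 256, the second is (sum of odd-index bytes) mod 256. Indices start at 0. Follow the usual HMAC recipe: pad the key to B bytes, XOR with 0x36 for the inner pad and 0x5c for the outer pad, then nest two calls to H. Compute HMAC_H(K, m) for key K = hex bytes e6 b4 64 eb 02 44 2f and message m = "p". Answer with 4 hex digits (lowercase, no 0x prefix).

08b8

Key hex bytes e6 b4 64 eb 02 44 2f is 7 bytes > B = 6, so hash it first: H(key) = 7b e3, then zero-pad to 6 bytes: K' = 7b e3 00 00 00 00.
K' ⊕ ipad = 4d d5 36 36 36 36.  K' ⊕ opad = 27 bf 5c 5c 5c 5c.
Inner input = (K'⊕ipad) ∥ m = 4d d5 36 36 36 36 ∥ 70.
Inner hash: even-index sum = 297 mod 256 = 41; odd-index sum = 321 mod 256 = 65 → 29 41.
Outer input = (K'⊕opad) ∥ inner = 27 bf 5c 5c 5c 5c ∥ 29 41.
Outer hash (tag): even-index sum = 264 mod 256 = 8; odd-index sum = 440 mod 256 = 184 → 08 b8.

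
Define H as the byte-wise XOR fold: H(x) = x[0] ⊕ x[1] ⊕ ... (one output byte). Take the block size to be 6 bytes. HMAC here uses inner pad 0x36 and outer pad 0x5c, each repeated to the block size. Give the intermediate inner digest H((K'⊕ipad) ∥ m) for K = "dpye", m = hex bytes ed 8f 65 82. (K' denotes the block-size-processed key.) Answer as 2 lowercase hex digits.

8d

Key "dpye" = 64 70 79 65 is 4 bytes ≤ B = 6; zero-pad to 6 bytes: K' = 64 70 79 65 00 00.
K' ⊕ ipad = 52 46 4f 53 36 36.
Inner input = 52 46 4f 53 36 36 ∥ ed 8f 65 82.
Inner hash: XOR 52⊕46⊕4f⊕53⊕36⊕36⊕ed⊕8f⊕65⊕82 = 8d.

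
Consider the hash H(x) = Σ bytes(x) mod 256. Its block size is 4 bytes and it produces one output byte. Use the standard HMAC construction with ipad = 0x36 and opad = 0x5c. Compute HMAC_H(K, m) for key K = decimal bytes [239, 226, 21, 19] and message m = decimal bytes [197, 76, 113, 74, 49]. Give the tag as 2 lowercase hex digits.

fb

Key decimal bytes [239, 226, 21, 19] = ef e2 15 13 is exactly B = 4 bytes: K' = ef e2 15 13.
K' ⊕ ipad = d9 d4 23 25.  K' ⊕ opad = b3 be 49 4f.
Inner input = (K'⊕ipad) ∥ m = d9 d4 23 25 ∥ c5 4c 71 4a 31.
Inner hash: sum = 217+212+35+37+197+76+113+74+49 = 1010; mod 256 = 242 → f2.
Outer input = (K'⊕opad) ∥ inner = b3 be 49 4f ∥ f2.
Outer hash (tag): sum = 179+190+73+79+242 = 763; mod 256 = 251 → fb.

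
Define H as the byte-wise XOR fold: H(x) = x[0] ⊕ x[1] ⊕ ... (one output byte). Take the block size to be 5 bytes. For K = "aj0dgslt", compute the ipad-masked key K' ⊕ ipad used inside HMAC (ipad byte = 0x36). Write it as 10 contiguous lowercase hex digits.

Key "aj0dgslt" = 61 6a 30 64 67 73 6c 74 is 8 bytes > B = 5, so hash it first: H(key) = 53, then zero-pad to 5 bytes: K' = 53 00 00 00 00.
XOR each byte with 0x36: 53⊕36=65, 00⊕36=36, 00⊕36=36, 00⊕36=36, 00⊕36=36.

6536363636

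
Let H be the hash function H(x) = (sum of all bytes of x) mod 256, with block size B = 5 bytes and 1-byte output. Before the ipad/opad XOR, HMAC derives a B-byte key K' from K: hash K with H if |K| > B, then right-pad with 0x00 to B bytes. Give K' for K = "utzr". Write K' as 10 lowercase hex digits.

75747a7200

Key "utzr" = 75 74 7a 72 is 4 bytes ≤ B = 5; zero-pad to 5 bytes: K' = 75 74 7a 72 00.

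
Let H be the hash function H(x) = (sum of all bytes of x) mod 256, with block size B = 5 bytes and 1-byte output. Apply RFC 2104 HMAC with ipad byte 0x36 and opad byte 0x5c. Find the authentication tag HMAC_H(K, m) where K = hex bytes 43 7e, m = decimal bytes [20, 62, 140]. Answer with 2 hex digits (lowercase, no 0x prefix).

92

Key hex bytes 43 7e is 2 bytes ≤ B = 5; zero-pad to 5 bytes: K' = 43 7e 00 00 00.
K' ⊕ ipad = 75 48 36 36 36.  K' ⊕ opad = 1f 22 5c 5c 5c.
Inner input = (K'⊕ipad) ∥ m = 75 48 36 36 36 ∥ 14 3e 8c.
Inner hash: sum = 117+72+54+54+54+20+62+140 = 573; mod 256 = 61 → 3d.
Outer input = (K'⊕opad) ∥ inner = 1f 22 5c 5c 5c ∥ 3d.
Outer hash (tag): sum = 31+34+92+92+92+61 = 402; mod 256 = 146 → 92.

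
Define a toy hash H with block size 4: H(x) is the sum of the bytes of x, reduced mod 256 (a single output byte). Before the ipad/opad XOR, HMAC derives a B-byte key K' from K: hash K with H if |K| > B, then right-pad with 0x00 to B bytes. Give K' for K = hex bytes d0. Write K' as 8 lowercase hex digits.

d0000000

Key hex bytes d0 is 1 byte ≤ B = 4; zero-pad to 4 bytes: K' = d0 00 00 00.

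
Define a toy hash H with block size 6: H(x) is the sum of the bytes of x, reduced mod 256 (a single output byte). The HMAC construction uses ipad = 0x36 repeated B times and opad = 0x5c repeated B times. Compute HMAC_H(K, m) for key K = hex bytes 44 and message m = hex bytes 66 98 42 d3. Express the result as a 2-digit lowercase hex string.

Key hex bytes 44 is 1 byte ≤ B = 6; zero-pad to 6 bytes: K' = 44 00 00 00 00 00.
K' ⊕ ipad = 72 36 36 36 36 36.  K' ⊕ opad = 18 5c 5c 5c 5c 5c.
Inner input = (K'⊕ipad) ∥ m = 72 36 36 36 36 36 ∥ 66 98 42 d3.
Inner hash: sum = 114+54+54+54+54+54+102+152+66+211 = 915; mod 256 = 147 → 93.
Outer input = (K'⊕opad) ∥ inner = 18 5c 5c 5c 5c 5c ∥ 93.
Outer hash (tag): sum = 24+92+92+92+92+92+147 = 631; mod 256 = 119 → 77.

77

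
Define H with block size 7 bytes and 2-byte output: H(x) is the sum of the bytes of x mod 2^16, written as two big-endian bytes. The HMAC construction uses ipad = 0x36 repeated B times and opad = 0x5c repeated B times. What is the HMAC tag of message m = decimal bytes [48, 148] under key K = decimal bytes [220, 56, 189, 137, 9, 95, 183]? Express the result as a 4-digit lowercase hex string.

0410

Key decimal bytes [220, 56, 189, 137, 9, 95, 183] = dc 38 bd 89 09 5f b7 is exactly B = 7 bytes: K' = dc 38 bd 89 09 5f b7.
K' ⊕ ipad = ea 0e 8b bf 3f 69 81.  K' ⊕ opad = 80 64 e1 d5 55 03 eb.
Inner input = (K'⊕ipad) ∥ m = ea 0e 8b bf 3f 69 81 ∥ 30 94.
Inner hash: sum = 234+14+139+191+63+105+129+48+148 = 1071 → 04 2f.
Outer input = (K'⊕opad) ∥ inner = 80 64 e1 d5 55 03 eb ∥ 04 2f.
Outer hash (tag): sum = 128+100+225+213+85+3+235+4+47 = 1040 → 04 10.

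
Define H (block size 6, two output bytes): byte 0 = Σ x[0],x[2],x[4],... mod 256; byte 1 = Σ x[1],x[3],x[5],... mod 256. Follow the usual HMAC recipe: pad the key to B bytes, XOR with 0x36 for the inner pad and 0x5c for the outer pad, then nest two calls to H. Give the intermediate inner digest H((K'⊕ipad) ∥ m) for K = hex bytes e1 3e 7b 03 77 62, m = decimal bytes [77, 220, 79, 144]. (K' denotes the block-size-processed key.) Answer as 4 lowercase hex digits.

01fd

Key hex bytes e1 3e 7b 03 77 62 is exactly B = 6 bytes: K' = e1 3e 7b 03 77 62.
K' ⊕ ipad = d7 08 4d 35 41 54.
Inner input = d7 08 4d 35 41 54 ∥ 4d dc 4f 90.
Inner hash: even-index sum = 513 mod 256 = 1; odd-index sum = 509 mod 256 = 253 → 01 fd.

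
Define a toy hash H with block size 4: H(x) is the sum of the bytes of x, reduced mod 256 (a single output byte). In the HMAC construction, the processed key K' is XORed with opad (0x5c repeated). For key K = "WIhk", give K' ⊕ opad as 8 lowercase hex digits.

Key "WIhk" = 57 49 68 6b is exactly B = 4 bytes: K' = 57 49 68 6b.
XOR each byte with 0x5c: 57⊕5c=0b, 49⊕5c=15, 68⊕5c=34, 6b⊕5c=37.

0b153437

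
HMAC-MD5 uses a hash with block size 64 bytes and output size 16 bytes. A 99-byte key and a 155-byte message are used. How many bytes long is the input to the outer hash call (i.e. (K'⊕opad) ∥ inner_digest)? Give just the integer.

Key is 99 > 64 bytes, so it is hashed to 16 bytes then zero-padded to 64: |K'| = 64.
Outer input = (K'⊕opad) ∥ H(inner) → 64 + 16 = 80 bytes.

80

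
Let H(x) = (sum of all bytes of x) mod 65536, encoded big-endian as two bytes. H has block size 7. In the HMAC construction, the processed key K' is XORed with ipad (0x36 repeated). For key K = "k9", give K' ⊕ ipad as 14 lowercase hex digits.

5d0f3636363636

Key "k9" = 6b 39 is 2 bytes ≤ B = 7; zero-pad to 7 bytes: K' = 6b 39 00 00 00 00 00.
XOR each byte with 0x36: 6b⊕36=5d, 39⊕36=0f, 00⊕36=36, 00⊕36=36, 00⊕36=36, 00⊕36=36, 00⊕36=36.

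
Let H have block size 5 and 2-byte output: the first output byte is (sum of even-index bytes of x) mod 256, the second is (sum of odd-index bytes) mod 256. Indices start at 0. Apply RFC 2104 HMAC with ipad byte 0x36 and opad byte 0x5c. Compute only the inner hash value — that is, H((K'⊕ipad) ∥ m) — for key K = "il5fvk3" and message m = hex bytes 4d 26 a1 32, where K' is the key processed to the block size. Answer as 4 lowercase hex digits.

352f

Key "il5fvk3" = 69 6c 35 66 76 6b 33 is 7 bytes > B = 5, so hash it first: H(key) = 47 3d, then zero-pad to 5 bytes: K' = 47 3d 00 00 00.
K' ⊕ ipad = 71 0b 36 36 36.
Inner input = 71 0b 36 36 36 ∥ 4d 26 a1 32.
Inner hash: even-index sum = 309 mod 256 = 53; odd-index sum = 303 mod 256 = 47 → 35 2f.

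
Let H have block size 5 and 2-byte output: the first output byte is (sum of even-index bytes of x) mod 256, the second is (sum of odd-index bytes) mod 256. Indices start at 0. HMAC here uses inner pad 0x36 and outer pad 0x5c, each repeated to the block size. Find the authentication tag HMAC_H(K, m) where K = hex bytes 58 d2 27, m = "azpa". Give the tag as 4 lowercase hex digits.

c67a

Key hex bytes 58 d2 27 is 3 bytes ≤ B = 5; zero-pad to 5 bytes: K' = 58 d2 27 00 00.
K' ⊕ ipad = 6e e4 11 36 36.  K' ⊕ opad = 04 8e 7b 5c 5c.
Inner input = (K'⊕ipad) ∥ m = 6e e4 11 36 36 ∥ 61 7a 70 61.
Inner hash: even-index sum = 400 mod 256 = 144; odd-index sum = 491 mod 256 = 235 → 90 eb.
Outer input = (K'⊕opad) ∥ inner = 04 8e 7b 5c 5c ∥ 90 eb.
Outer hash (tag): even-index sum = 454 mod 256 = 198; odd-index sum = 378 mod 256 = 122 → c6 7a.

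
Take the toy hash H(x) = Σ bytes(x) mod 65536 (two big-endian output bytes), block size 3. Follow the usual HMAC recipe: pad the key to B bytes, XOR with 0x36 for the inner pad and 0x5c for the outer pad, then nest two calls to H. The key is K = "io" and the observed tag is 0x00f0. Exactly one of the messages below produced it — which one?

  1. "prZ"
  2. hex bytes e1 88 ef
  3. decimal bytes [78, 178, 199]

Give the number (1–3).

Key "io" = 69 6f is 2 bytes ≤ B = 3; zero-pad to 3 bytes: K' = 69 6f 00.
K' ⊕ ipad = 5f 59 36; K' ⊕ opad = 35 33 5c.
m1: inner = H(5f 59 36 70 72 5a) = 02 2a; tag = H(35 33 5c 02 2a) = 00f0 ← matches
m2: inner = H(5f 59 36 e1 88 ef) = 03 46; tag = H(35 33 5c 03 46) = 010d
m3: inner = H(5f 59 36 4e b2 c7) = 02 b5; tag = H(35 33 5c 02 b5) = 017b

1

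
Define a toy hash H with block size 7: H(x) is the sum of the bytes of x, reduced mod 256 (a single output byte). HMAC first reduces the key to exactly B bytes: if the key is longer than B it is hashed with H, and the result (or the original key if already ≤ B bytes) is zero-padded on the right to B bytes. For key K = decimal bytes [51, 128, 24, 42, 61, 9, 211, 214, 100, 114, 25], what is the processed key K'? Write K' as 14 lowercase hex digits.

|K| = 11 > B = 7, so first hash the key.
H(K): sum = 51+128+24+42+61+9+211+214+100+114+25 = 979; mod 256 = 211 → d3.
Zero-pad H(K) = d3 to 7 bytes: K' = d3 00 00 00 00 00 00.

d3000000000000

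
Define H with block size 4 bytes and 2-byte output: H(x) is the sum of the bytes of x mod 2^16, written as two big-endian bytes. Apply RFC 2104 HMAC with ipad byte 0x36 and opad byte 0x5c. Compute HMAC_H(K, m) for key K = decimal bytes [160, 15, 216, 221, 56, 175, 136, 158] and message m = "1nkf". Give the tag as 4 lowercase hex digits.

0194

Key decimal bytes [160, 15, 216, 221, 56, 175, 136, 158] = a0 0f d8 dd 38 af 88 9e is 8 bytes > B = 4, so hash it first: H(key) = 04 71, then zero-pad to 4 bytes: K' = 04 71 00 00.
K' ⊕ ipad = 32 47 36 36.  K' ⊕ opad = 58 2d 5c 5c.
Inner input = (K'⊕ipad) ∥ m = 32 47 36 36 ∥ 31 6e 6b 66.
Inner hash: sum = 50+71+54+54+49+110+107+102 = 597 → 02 55.
Outer input = (K'⊕opad) ∥ inner = 58 2d 5c 5c ∥ 02 55.
Outer hash (tag): sum = 88+45+92+92+2+85 = 404 → 01 94.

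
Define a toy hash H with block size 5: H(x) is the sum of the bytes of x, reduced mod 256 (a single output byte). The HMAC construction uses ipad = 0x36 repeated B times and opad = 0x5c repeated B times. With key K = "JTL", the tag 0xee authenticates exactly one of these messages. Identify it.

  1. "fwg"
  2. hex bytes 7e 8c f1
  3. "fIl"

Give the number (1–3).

1

Key "JTL" = 4a 54 4c is 3 bytes ≤ B = 5; zero-pad to 5 bytes: K' = 4a 54 4c 00 00.
K' ⊕ ipad = 7c 62 7a 36 36; K' ⊕ opad = 16 08 10 5c 5c.
m1: inner = H(7c 62 7a 36 36 66 77 67) = 08; tag = H(16 08 10 5c 5c 08) = ee ← matches
m2: inner = H(7c 62 7a 36 36 7e 8c f1) = bf; tag = H(16 08 10 5c 5c bf) = a5
m3: inner = H(7c 62 7a 36 36 66 49 6c) = df; tag = H(16 08 10 5c 5c df) = c5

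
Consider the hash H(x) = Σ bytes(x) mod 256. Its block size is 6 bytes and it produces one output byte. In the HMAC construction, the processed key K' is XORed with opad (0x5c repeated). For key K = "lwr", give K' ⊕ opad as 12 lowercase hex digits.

302b2e5c5c5c

Key "lwr" = 6c 77 72 is 3 bytes ≤ B = 6; zero-pad to 6 bytes: K' = 6c 77 72 00 00 00.
XOR each byte with 0x5c: 6c⊕5c=30, 77⊕5c=2b, 72⊕5c=2e, 00⊕5c=5c, 00⊕5c=5c, 00⊕5c=5c.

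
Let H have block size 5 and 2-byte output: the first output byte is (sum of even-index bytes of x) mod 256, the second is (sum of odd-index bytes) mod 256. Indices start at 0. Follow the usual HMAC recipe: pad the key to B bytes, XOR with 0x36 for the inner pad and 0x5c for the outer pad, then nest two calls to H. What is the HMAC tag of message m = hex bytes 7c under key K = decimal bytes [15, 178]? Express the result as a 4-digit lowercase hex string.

Key decimal bytes [15, 178] = 0f b2 is 2 bytes ≤ B = 5; zero-pad to 5 bytes: K' = 0f b2 00 00 00.
K' ⊕ ipad = 39 84 36 36 36.  K' ⊕ opad = 53 ee 5c 5c 5c.
Inner input = (K'⊕ipad) ∥ m = 39 84 36 36 36 ∥ 7c.
Inner hash: even-index sum = 165 mod 256 = 165; odd-index sum = 310 mod 256 = 54 → a5 36.
Outer input = (K'⊕opad) ∥ inner = 53 ee 5c 5c 5c ∥ a5 36.
Outer hash (tag): even-index sum = 321 mod 256 = 65; odd-index sum = 495 mod 256 = 239 → 41 ef.

41ef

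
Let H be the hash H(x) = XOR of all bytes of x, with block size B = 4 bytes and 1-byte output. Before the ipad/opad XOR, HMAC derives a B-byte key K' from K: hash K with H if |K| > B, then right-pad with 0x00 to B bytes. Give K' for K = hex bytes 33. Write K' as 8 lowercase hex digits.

33000000

Key hex bytes 33 is 1 byte ≤ B = 4; zero-pad to 4 bytes: K' = 33 00 00 00.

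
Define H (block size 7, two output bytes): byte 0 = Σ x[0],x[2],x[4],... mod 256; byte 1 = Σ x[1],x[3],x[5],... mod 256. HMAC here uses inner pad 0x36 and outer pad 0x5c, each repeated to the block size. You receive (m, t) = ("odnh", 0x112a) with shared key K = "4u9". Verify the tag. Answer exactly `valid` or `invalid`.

valid

Key "4u9" = 34 75 39 is 3 bytes ≤ B = 7; zero-pad to 7 bytes: K' = 34 75 39 00 00 00 00.
K' ⊕ ipad = 02 43 0f 36 36 36 36; K' ⊕ opad = 68 29 65 5c 5c 5c 5c.
Inner hash: even-index sum = 329 mod 256 = 73; odd-index sum = 396 mod 256 = 140 → 49 8c.
Outer hash (recomputed tag): even-index sum = 529 mod 256 = 17; odd-index sum = 298 mod 256 = 42 → 11 2a.
Recomputed tag = 112a; claimed = 112a → match.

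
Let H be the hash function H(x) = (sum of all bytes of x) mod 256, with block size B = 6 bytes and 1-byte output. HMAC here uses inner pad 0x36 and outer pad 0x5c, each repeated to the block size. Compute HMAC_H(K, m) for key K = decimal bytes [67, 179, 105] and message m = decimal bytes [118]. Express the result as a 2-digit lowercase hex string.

Key decimal bytes [67, 179, 105] = 43 b3 69 is 3 bytes ≤ B = 6; zero-pad to 6 bytes: K' = 43 b3 69 00 00 00.
K' ⊕ ipad = 75 85 5f 36 36 36.  K' ⊕ opad = 1f ef 35 5c 5c 5c.
Inner input = (K'⊕ipad) ∥ m = 75 85 5f 36 36 36 ∥ 76.
Inner hash: sum = 117+133+95+54+54+54+118 = 625; mod 256 = 113 → 71.
Outer input = (K'⊕opad) ∥ inner = 1f ef 35 5c 5c 5c ∥ 71.
Outer hash (tag): sum = 31+239+53+92+92+92+113 = 712; mod 256 = 200 → c8.

c8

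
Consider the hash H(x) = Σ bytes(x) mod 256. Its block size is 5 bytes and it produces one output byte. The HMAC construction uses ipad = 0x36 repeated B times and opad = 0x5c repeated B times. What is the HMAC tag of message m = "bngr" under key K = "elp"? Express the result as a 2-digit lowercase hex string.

Key "elp" = 65 6c 70 is 3 bytes ≤ B = 5; zero-pad to 5 bytes: K' = 65 6c 70 00 00.
K' ⊕ ipad = 53 5a 46 36 36.  K' ⊕ opad = 39 30 2c 5c 5c.
Inner input = (K'⊕ipad) ∥ m = 53 5a 46 36 36 ∥ 62 6e 67 72.
Inner hash: sum = 83+90+70+54+54+98+110+103+114 = 776; mod 256 = 8 → 08.
Outer input = (K'⊕opad) ∥ inner = 39 30 2c 5c 5c ∥ 08.
Outer hash (tag): sum = 57+48+44+92+92+8 = 341; mod 256 = 85 → 55.

55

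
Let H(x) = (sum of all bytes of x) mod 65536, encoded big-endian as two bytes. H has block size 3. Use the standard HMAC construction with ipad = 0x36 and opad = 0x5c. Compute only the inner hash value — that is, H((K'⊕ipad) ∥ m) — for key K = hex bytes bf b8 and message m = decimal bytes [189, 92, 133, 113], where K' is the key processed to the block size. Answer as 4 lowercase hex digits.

035c

Key hex bytes bf b8 is 2 bytes ≤ B = 3; zero-pad to 3 bytes: K' = bf b8 00.
K' ⊕ ipad = 89 8e 36.
Inner input = 89 8e 36 ∥ bd 5c 85 71.
Inner hash: sum = 137+142+54+189+92+133+113 = 860 → 03 5c.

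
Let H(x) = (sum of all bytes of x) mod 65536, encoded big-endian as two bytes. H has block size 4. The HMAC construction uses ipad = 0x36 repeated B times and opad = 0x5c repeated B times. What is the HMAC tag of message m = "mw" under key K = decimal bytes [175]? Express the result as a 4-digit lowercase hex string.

Key decimal bytes [175] = af is 1 byte ≤ B = 4; zero-pad to 4 bytes: K' = af 00 00 00.
K' ⊕ ipad = 99 36 36 36.  K' ⊕ opad = f3 5c 5c 5c.
Inner input = (K'⊕ipad) ∥ m = 99 36 36 36 ∥ 6d 77.
Inner hash: sum = 153+54+54+54+109+119 = 543 → 02 1f.
Outer input = (K'⊕opad) ∥ inner = f3 5c 5c 5c ∥ 02 1f.
Outer hash (tag): sum = 243+92+92+92+2+31 = 552 → 02 28.

0228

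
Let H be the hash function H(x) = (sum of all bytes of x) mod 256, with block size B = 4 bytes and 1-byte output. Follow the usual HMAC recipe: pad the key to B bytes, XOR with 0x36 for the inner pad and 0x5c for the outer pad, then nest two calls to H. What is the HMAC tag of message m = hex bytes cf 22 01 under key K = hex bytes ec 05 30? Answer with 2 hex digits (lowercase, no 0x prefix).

0c

Key hex bytes ec 05 30 is 3 bytes ≤ B = 4; zero-pad to 4 bytes: K' = ec 05 30 00.
K' ⊕ ipad = da 33 06 36.  K' ⊕ opad = b0 59 6c 5c.
Inner input = (K'⊕ipad) ∥ m = da 33 06 36 ∥ cf 22 01.
Inner hash: sum = 218+51+6+54+207+34+1 = 571; mod 256 = 59 → 3b.
Outer input = (K'⊕opad) ∥ inner = b0 59 6c 5c ∥ 3b.
Outer hash (tag): sum = 176+89+108+92+59 = 524; mod 256 = 12 → 0c.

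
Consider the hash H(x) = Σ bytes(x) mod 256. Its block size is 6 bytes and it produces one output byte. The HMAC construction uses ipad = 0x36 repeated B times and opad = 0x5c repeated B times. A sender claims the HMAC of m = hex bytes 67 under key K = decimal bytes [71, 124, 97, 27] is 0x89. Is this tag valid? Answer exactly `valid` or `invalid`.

valid

Key decimal bytes [71, 124, 97, 27] = 47 7c 61 1b is 4 bytes ≤ B = 6; zero-pad to 6 bytes: K' = 47 7c 61 1b 00 00.
K' ⊕ ipad = 71 4a 57 2d 36 36; K' ⊕ opad = 1b 20 3d 47 5c 5c.
Inner hash: sum = 113+74+87+45+54+54+103 = 530; mod 256 = 18 → 12.
Outer hash (recomputed tag): sum = 27+32+61+71+92+92+18 = 393; mod 256 = 137 → 89.
Recomputed tag = 89; claimed = 89 → match.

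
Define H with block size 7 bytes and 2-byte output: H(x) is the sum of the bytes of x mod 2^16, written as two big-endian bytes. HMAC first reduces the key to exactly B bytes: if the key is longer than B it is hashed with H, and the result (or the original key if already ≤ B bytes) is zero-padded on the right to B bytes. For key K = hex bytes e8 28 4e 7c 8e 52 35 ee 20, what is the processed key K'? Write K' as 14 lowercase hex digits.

|K| = 9 > B = 7, so first hash the key.
H(K): sum = 232+40+78+124+142+82+53+238+32 = 1021 → 03 fd.
Zero-pad H(K) = 03 fd to 7 bytes: K' = 03 fd 00 00 00 00 00.

03fd0000000000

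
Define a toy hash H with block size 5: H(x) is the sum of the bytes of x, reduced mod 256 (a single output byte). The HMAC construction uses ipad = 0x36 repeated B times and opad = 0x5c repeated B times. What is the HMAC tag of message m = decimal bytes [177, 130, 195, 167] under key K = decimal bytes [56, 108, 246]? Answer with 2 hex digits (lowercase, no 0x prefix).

Key decimal bytes [56, 108, 246] = 38 6c f6 is 3 bytes ≤ B = 5; zero-pad to 5 bytes: K' = 38 6c f6 00 00.
K' ⊕ ipad = 0e 5a c0 36 36.  K' ⊕ opad = 64 30 aa 5c 5c.
Inner input = (K'⊕ipad) ∥ m = 0e 5a c0 36 36 ∥ b1 82 c3 a7.
Inner hash: sum = 14+90+192+54+54+177+130+195+167 = 1073; mod 256 = 49 → 31.
Outer input = (K'⊕opad) ∥ inner = 64 30 aa 5c 5c ∥ 31.
Outer hash (tag): sum = 100+48+170+92+92+49 = 551; mod 256 = 39 → 27.

27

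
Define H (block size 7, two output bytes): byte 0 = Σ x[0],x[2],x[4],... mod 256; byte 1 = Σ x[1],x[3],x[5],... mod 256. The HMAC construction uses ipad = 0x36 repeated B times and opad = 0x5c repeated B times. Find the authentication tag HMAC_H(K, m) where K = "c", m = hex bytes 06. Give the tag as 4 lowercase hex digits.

fb0b

Key "c" = 63 is 1 byte ≤ B = 7; zero-pad to 7 bytes: K' = 63 00 00 00 00 00 00.
K' ⊕ ipad = 55 36 36 36 36 36 36.  K' ⊕ opad = 3f 5c 5c 5c 5c 5c 5c.
Inner input = (K'⊕ipad) ∥ m = 55 36 36 36 36 36 36 ∥ 06.
Inner hash: even-index sum = 247 mod 256 = 247; odd-index sum = 168 mod 256 = 168 → f7 a8.
Outer input = (K'⊕opad) ∥ inner = 3f 5c 5c 5c 5c 5c 5c ∥ f7 a8.
Outer hash (tag): even-index sum = 507 mod 256 = 251; odd-index sum = 523 mod 256 = 11 → fb 0b.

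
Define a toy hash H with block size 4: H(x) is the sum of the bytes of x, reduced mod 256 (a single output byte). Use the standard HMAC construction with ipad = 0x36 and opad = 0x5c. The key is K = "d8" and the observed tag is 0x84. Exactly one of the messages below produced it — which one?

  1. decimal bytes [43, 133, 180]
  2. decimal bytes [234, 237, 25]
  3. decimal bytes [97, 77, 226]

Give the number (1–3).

1

Key "d8" = 64 38 is 2 bytes ≤ B = 4; zero-pad to 4 bytes: K' = 64 38 00 00.
K' ⊕ ipad = 52 0e 36 36; K' ⊕ opad = 38 64 5c 5c.
m1: inner = H(52 0e 36 36 2b 85 b4) = 30; tag = H(38 64 5c 5c 30) = 84 ← matches
m2: inner = H(52 0e 36 36 ea ed 19) = bc; tag = H(38 64 5c 5c bc) = 10
m3: inner = H(52 0e 36 36 61 4d e2) = 5c; tag = H(38 64 5c 5c 5c) = b0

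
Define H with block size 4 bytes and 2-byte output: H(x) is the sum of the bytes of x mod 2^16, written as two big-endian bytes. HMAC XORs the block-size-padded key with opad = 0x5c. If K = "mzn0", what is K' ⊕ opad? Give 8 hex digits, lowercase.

3126326c

Key "mzn0" = 6d 7a 6e 30 is exactly B = 4 bytes: K' = 6d 7a 6e 30.
XOR each byte with 0x5c: 6d⊕5c=31, 7a⊕5c=26, 6e⊕5c=32, 30⊕5c=6c.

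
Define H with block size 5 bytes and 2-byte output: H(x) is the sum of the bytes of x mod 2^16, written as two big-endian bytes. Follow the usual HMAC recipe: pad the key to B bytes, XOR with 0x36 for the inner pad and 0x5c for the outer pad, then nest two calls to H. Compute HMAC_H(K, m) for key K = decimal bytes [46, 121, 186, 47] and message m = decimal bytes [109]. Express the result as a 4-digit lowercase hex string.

Key decimal bytes [46, 121, 186, 47] = 2e 79 ba 2f is 4 bytes ≤ B = 5; zero-pad to 5 bytes: K' = 2e 79 ba 2f 00.
K' ⊕ ipad = 18 4f 8c 19 36.  K' ⊕ opad = 72 25 e6 73 5c.
Inner input = (K'⊕ipad) ∥ m = 18 4f 8c 19 36 ∥ 6d.
Inner hash: sum = 24+79+140+25+54+109 = 431 → 01 af.
Outer input = (K'⊕opad) ∥ inner = 72 25 e6 73 5c ∥ 01 af.
Outer hash (tag): sum = 114+37+230+115+92+1+175 = 764 → 02 fc.

02fc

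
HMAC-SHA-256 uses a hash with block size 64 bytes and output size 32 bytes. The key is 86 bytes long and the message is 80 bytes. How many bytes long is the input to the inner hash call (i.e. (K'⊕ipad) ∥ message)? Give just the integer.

Key is 86 > 64 bytes, so it is hashed to 32 bytes then zero-padded to 64: |K'| = 64.
Inner input = (K'⊕ipad) ∥ m → 64 + 80 = 144 bytes.

144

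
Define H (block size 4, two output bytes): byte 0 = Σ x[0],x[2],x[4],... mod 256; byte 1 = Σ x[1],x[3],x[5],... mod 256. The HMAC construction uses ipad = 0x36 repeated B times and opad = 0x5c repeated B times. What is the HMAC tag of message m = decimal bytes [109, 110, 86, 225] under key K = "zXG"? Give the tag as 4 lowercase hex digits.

Key "zXG" = 7a 58 47 is 3 bytes ≤ B = 4; zero-pad to 4 bytes: K' = 7a 58 47 00.
K' ⊕ ipad = 4c 6e 71 36.  K' ⊕ opad = 26 04 1b 5c.
Inner input = (K'⊕ipad) ∥ m = 4c 6e 71 36 ∥ 6d 6e 56 e1.
Inner hash: even-index sum = 384 mod 256 = 128; odd-index sum = 499 mod 256 = 243 → 80 f3.
Outer input = (K'⊕opad) ∥ inner = 26 04 1b 5c ∥ 80 f3.
Outer hash (tag): even-index sum = 193 mod 256 = 193; odd-index sum = 339 mod 256 = 83 → c1 53.

c153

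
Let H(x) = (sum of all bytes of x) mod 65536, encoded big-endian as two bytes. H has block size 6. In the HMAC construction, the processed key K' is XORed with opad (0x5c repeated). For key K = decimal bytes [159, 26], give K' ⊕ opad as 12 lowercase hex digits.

c3465c5c5c5c

Key decimal bytes [159, 26] = 9f 1a is 2 bytes ≤ B = 6; zero-pad to 6 bytes: K' = 9f 1a 00 00 00 00.
XOR each byte with 0x5c: 9f⊕5c=c3, 1a⊕5c=46, 00⊕5c=5c, 00⊕5c=5c, 00⊕5c=5c, 00⊕5c=5c.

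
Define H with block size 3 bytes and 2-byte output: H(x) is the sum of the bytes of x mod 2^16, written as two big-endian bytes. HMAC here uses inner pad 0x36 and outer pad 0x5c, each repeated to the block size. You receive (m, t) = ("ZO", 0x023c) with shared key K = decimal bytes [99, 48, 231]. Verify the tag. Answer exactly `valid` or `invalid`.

Key decimal bytes [99, 48, 231] = 63 30 e7 is exactly B = 3 bytes: K' = 63 30 e7.
K' ⊕ ipad = 55 06 d1; K' ⊕ opad = 3f 6c bb.
Inner hash: sum = 85+6+209+90+79 = 469 → 01 d5.
Outer hash (recomputed tag): sum = 63+108+187+1+213 = 572 → 02 3c.
Recomputed tag = 023c; claimed = 023c → match.

valid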